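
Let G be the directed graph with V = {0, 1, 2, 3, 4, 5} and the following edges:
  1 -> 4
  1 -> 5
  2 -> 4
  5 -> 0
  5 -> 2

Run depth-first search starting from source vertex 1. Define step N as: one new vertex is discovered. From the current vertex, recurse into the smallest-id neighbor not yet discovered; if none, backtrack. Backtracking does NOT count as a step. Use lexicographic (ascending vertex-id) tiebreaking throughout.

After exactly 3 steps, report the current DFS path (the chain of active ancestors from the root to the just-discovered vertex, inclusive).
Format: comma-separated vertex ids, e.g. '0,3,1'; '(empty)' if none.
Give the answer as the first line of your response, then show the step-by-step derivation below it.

1,5

step 1: discover 1; path=1; order=1
step 2: discover 4; path=1>4; order=1,4
step 3: discover 5; path=1>5; order=1,4,5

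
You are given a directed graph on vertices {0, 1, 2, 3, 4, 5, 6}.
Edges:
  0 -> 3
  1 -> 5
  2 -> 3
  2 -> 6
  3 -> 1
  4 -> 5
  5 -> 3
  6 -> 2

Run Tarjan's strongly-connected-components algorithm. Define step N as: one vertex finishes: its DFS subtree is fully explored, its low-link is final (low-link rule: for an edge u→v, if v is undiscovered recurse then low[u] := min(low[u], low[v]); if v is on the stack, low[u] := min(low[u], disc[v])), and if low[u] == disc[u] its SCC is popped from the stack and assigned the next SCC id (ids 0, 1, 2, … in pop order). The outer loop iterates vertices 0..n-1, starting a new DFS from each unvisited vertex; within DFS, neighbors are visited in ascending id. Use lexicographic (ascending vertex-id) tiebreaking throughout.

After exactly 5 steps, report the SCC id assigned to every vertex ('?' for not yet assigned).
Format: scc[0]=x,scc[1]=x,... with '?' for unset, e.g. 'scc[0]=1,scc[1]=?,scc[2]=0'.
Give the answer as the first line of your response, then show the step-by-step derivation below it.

scc[0]=1,scc[1]=0,scc[2]=?,scc[3]=0,scc[4]=?,scc[5]=0,scc[6]=?

step 1: low=(low[0]=0,low[1]=2,low[2]=?,low[3]=1,low[4]=?,low[5]=1,low[6]=?); scc=(scc[0]=?,scc[1]=?,scc[2]=?,scc[3]=?,scc[4]=?,scc[5]=?,scc[6]=?)
step 2: low=(low[0]=0,low[1]=1,low[2]=?,low[3]=1,low[4]=?,low[5]=1,low[6]=?); scc=(scc[0]=?,scc[1]=?,scc[2]=?,scc[3]=?,scc[4]=?,scc[5]=?,scc[6]=?)
step 3: low=(low[0]=0,low[1]=1,low[2]=?,low[3]=1,low[4]=?,low[5]=1,low[6]=?); scc=(scc[0]=?,scc[1]=0,scc[2]=?,scc[3]=0,scc[4]=?,scc[5]=0,scc[6]=?)
step 4: low=(low[0]=0,low[1]=1,low[2]=?,low[3]=1,low[4]=?,low[5]=1,low[6]=?); scc=(scc[0]=1,scc[1]=0,scc[2]=?,scc[3]=0,scc[4]=?,scc[5]=0,scc[6]=?)
step 5: low=(low[0]=0,low[1]=1,low[2]=4,low[3]=1,low[4]=?,low[5]=1,low[6]=4); scc=(scc[0]=1,scc[1]=0,scc[2]=?,scc[3]=0,scc[4]=?,scc[5]=0,scc[6]=?)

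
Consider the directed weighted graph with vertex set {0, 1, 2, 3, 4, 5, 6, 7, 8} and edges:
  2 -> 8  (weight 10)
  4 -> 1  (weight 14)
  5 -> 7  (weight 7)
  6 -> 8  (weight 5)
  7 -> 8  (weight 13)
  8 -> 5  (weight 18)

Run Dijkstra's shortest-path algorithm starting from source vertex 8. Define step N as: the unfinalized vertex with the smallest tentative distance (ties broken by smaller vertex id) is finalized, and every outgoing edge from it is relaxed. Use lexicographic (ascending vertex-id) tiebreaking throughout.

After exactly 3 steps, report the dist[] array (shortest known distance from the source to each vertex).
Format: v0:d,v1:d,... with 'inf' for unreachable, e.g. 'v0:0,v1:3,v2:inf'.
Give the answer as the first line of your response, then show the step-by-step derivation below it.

v0:inf,v1:inf,v2:inf,v3:inf,v4:inf,v5:18,v6:inf,v7:25,v8:0

step 1: dist = v0:inf,v1:inf,v2:inf,v3:inf,v4:inf,v5:18,v6:inf,v7:inf,v8:0
step 2: dist = v0:inf,v1:inf,v2:inf,v3:inf,v4:inf,v5:18,v6:inf,v7:25,v8:0
step 3: dist = v0:inf,v1:inf,v2:inf,v3:inf,v4:inf,v5:18,v6:inf,v7:25,v8:0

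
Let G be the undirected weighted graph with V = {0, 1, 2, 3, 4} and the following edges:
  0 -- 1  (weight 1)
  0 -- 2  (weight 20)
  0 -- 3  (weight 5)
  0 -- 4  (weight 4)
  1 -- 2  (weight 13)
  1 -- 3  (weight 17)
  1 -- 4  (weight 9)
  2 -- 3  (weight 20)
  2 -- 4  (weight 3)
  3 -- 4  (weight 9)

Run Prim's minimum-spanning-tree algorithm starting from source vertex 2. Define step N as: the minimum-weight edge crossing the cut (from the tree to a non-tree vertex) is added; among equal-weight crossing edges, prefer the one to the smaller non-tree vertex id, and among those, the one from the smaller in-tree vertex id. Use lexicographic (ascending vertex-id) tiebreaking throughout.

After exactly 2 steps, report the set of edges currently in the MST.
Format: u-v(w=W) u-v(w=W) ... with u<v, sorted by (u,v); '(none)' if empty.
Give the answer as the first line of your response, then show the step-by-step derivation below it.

0-4(w=4) 2-4(w=3)

step 1: add edge 2-4 (w=3); MST = {2-4(w=3)}
step 2: add edge 0-4 (w=4); MST = {0-4(w=4) 2-4(w=3)}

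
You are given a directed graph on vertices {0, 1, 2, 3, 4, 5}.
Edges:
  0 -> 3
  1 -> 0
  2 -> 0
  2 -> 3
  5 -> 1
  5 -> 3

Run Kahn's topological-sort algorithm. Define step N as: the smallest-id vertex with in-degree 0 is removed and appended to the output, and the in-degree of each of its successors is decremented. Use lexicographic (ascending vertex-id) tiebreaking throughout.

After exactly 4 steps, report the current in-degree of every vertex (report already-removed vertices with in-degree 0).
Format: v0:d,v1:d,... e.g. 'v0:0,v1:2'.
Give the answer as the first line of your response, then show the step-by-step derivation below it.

v0:0,v1:0,v2:0,v3:1,v4:0,v5:0

step 1: output 2; order=[2]; indeg=(1,1,0,2,0,0)
step 2: output 4; order=[2,4]; indeg=(1,1,0,2,0,0)
step 3: output 5; order=[2,4,5]; indeg=(1,0,0,1,0,0)
step 4: output 1; order=[2,4,5,1]; indeg=(0,0,0,1,0,0)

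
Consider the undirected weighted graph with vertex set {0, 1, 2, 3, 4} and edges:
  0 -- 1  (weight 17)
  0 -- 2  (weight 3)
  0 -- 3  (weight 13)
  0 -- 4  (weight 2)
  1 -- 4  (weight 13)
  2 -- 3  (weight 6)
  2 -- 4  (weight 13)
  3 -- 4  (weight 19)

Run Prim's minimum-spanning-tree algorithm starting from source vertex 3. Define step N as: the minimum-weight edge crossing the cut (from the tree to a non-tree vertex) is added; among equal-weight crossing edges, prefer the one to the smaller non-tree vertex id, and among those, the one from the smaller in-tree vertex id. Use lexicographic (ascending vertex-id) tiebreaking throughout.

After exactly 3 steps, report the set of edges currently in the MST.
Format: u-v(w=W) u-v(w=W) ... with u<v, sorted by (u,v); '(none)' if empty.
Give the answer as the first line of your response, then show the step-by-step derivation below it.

0-2(w=3) 0-4(w=2) 2-3(w=6)

step 1: add edge 2-3 (w=6); MST = {2-3(w=6)}
step 2: add edge 0-2 (w=3); MST = {0-2(w=3) 2-3(w=6)}
step 3: add edge 0-4 (w=2); MST = {0-2(w=3) 0-4(w=2) 2-3(w=6)}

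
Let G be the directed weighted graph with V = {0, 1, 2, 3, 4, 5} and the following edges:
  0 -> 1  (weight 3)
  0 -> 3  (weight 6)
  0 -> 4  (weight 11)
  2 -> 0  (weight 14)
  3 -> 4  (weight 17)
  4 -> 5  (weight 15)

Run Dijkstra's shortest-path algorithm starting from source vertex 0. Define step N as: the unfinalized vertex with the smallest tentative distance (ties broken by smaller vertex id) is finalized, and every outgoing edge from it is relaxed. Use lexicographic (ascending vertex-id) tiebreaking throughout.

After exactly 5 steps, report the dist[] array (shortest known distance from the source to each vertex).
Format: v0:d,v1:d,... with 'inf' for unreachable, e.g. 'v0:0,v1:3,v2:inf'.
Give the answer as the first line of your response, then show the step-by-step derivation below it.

v0:0,v1:3,v2:inf,v3:6,v4:11,v5:26

step 1: dist = v0:0,v1:3,v2:inf,v3:6,v4:11,v5:inf
step 2: dist = v0:0,v1:3,v2:inf,v3:6,v4:11,v5:inf
step 3: dist = v0:0,v1:3,v2:inf,v3:6,v4:11,v5:inf
step 4: dist = v0:0,v1:3,v2:inf,v3:6,v4:11,v5:26
step 5: dist = v0:0,v1:3,v2:inf,v3:6,v4:11,v5:26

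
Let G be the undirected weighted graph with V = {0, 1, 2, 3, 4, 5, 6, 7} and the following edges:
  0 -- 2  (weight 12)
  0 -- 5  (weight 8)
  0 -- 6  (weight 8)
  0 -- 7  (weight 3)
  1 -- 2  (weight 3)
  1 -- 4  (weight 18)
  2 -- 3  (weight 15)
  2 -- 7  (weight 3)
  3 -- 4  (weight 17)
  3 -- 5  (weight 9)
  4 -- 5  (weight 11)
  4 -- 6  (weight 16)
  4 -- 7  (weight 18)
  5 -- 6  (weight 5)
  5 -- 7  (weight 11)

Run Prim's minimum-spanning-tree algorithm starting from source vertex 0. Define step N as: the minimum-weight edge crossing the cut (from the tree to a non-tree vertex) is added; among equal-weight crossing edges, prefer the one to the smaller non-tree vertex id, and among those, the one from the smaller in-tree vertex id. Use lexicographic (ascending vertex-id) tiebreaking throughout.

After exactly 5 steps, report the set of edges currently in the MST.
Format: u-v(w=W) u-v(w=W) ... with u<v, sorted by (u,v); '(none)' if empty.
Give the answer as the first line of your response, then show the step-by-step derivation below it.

0-5(w=8) 0-7(w=3) 1-2(w=3) 2-7(w=3) 5-6(w=5)

step 1: add edge 0-7 (w=3); MST = {0-7(w=3)}
step 2: add edge 2-7 (w=3); MST = {0-7(w=3) 2-7(w=3)}
step 3: add edge 1-2 (w=3); MST = {0-7(w=3) 1-2(w=3) 2-7(w=3)}
step 4: add edge 0-5 (w=8); MST = {0-5(w=8) 0-7(w=3) 1-2(w=3) 2-7(w=3)}
step 5: add edge 5-6 (w=5); MST = {0-5(w=8) 0-7(w=3) 1-2(w=3) 2-7(w=3) 5-6(w=5)}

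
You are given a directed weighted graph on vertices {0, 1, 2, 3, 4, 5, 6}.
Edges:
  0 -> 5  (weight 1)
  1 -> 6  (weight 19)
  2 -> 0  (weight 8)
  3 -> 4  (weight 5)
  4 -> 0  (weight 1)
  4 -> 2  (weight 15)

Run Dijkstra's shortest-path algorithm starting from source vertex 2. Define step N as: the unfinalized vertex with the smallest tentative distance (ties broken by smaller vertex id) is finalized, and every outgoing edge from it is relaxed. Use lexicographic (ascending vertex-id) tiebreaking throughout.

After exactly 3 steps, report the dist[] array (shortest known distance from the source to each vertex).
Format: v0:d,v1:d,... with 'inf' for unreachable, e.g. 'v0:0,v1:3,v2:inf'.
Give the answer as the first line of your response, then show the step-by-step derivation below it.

v0:8,v1:inf,v2:0,v3:inf,v4:inf,v5:9,v6:inf

step 1: dist = v0:8,v1:inf,v2:0,v3:inf,v4:inf,v5:inf,v6:inf
step 2: dist = v0:8,v1:inf,v2:0,v3:inf,v4:inf,v5:9,v6:inf
step 3: dist = v0:8,v1:inf,v2:0,v3:inf,v4:inf,v5:9,v6:inf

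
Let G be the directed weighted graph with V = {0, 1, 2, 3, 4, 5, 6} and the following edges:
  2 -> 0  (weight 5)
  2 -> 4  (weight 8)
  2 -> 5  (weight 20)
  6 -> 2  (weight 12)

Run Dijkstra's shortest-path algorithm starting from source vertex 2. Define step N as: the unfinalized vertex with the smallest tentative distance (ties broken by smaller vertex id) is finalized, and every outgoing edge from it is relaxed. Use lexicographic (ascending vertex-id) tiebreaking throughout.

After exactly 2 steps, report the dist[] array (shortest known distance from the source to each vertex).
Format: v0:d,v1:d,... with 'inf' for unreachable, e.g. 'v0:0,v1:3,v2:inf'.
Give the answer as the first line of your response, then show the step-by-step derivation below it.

v0:5,v1:inf,v2:0,v3:inf,v4:8,v5:20,v6:inf

step 1: dist = v0:5,v1:inf,v2:0,v3:inf,v4:8,v5:20,v6:inf
step 2: dist = v0:5,v1:inf,v2:0,v3:inf,v4:8,v5:20,v6:inf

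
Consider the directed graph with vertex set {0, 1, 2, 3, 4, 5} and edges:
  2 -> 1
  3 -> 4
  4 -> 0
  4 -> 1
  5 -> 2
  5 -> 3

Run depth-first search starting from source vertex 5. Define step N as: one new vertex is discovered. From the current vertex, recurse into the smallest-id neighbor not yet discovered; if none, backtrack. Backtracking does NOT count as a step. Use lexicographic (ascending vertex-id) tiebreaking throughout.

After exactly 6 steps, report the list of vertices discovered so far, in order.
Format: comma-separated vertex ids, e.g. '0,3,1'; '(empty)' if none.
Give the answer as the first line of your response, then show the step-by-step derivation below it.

5,2,1,3,4,0

step 1: discover 5; path=5; order=5
step 2: discover 2; path=5>2; order=5,2
step 3: discover 1; path=5>2>1; order=5,2,1
step 4: discover 3; path=5>3; order=5,2,1,3
step 5: discover 4; path=5>3>4; order=5,2,1,3,4
step 6: discover 0; path=5>3>4>0; order=5,2,1,3,4,0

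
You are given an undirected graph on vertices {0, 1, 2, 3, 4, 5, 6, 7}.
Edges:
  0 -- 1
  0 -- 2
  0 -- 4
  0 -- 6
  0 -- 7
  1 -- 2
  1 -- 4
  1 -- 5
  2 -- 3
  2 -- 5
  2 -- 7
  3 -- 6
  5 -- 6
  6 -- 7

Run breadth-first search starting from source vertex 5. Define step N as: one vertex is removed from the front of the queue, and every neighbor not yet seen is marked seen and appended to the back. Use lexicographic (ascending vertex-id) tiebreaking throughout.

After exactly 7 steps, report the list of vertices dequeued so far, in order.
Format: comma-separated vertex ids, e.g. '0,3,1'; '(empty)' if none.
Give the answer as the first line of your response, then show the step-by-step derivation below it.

5,1,2,6,0,4,3

step 1: dequeue 5; queue=[1,2,6]; order=5
step 2: dequeue 1; queue=[2,6,0,4]; order=5,1
step 3: dequeue 2; queue=[6,0,4,3,7]; order=5,1,2
step 4: dequeue 6; queue=[0,4,3,7]; order=5,1,2,6
step 5: dequeue 0; queue=[4,3,7]; order=5,1,2,6,0
step 6: dequeue 4; queue=[3,7]; order=5,1,2,6,0,4
step 7: dequeue 3; queue=[7]; order=5,1,2,6,0,4,3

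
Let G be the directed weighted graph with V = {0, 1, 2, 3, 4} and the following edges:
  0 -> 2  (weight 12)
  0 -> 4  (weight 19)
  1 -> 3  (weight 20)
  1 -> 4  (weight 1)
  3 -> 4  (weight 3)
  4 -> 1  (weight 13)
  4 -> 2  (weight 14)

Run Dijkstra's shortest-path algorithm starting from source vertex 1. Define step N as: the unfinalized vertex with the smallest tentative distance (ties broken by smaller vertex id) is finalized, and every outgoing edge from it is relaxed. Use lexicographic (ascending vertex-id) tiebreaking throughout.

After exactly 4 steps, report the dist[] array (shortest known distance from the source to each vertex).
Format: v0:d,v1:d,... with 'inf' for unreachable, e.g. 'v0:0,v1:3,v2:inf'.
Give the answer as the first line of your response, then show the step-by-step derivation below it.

v0:inf,v1:0,v2:15,v3:20,v4:1

step 1: dist = v0:inf,v1:0,v2:inf,v3:20,v4:1
step 2: dist = v0:inf,v1:0,v2:15,v3:20,v4:1
step 3: dist = v0:inf,v1:0,v2:15,v3:20,v4:1
step 4: dist = v0:inf,v1:0,v2:15,v3:20,v4:1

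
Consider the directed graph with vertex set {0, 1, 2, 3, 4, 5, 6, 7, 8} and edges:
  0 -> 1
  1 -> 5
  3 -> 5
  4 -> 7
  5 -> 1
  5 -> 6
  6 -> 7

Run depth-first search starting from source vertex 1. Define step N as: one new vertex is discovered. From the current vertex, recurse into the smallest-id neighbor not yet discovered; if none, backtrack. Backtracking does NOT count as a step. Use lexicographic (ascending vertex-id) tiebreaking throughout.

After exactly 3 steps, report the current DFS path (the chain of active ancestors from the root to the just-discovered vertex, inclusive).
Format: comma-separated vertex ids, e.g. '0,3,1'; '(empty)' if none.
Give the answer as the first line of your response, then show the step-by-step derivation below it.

1,5,6

step 1: discover 1; path=1; order=1
step 2: discover 5; path=1>5; order=1,5
step 3: discover 6; path=1>5>6; order=1,5,6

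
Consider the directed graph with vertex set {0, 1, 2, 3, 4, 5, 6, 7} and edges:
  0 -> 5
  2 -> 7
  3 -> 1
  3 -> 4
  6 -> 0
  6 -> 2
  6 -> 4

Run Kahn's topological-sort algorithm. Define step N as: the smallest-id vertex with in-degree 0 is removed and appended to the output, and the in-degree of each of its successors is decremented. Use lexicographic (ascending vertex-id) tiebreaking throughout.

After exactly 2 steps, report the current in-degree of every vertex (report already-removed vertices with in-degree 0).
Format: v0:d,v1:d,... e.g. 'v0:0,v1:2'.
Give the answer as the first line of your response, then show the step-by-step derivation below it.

v0:1,v1:0,v2:1,v3:0,v4:1,v5:1,v6:0,v7:1

step 1: output 3; order=[3]; indeg=(1,0,1,0,1,1,0,1)
step 2: output 1; order=[3,1]; indeg=(1,0,1,0,1,1,0,1)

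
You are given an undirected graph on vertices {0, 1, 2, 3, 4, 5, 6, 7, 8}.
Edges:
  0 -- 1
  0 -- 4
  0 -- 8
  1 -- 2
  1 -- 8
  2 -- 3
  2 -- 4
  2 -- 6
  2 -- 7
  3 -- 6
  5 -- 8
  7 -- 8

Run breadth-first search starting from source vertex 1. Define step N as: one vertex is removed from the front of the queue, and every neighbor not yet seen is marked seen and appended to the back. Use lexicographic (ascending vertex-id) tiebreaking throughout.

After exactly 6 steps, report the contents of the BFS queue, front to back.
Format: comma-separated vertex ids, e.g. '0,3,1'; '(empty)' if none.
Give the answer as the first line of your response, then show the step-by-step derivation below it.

6,7,5

step 1: dequeue 1; queue=[0,2,8]; order=1
step 2: dequeue 0; queue=[2,8,4]; order=1,0
step 3: dequeue 2; queue=[8,4,3,6,7]; order=1,0,2
step 4: dequeue 8; queue=[4,3,6,7,5]; order=1,0,2,8
step 5: dequeue 4; queue=[3,6,7,5]; order=1,0,2,8,4
step 6: dequeue 3; queue=[6,7,5]; order=1,0,2,8,4,3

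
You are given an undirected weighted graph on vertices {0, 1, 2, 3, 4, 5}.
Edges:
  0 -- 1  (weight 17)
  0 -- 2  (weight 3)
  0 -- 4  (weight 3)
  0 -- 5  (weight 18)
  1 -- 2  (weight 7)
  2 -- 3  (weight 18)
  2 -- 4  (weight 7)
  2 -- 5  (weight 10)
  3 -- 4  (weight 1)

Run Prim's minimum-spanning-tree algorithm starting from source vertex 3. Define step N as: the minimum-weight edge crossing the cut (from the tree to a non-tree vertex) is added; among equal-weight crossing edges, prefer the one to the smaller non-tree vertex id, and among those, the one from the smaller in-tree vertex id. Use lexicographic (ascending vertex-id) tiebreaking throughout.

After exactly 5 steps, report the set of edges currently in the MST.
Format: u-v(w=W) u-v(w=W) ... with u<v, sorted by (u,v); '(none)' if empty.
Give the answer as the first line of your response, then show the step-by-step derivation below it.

0-2(w=3) 0-4(w=3) 1-2(w=7) 2-5(w=10) 3-4(w=1)

step 1: add edge 3-4 (w=1); MST = {3-4(w=1)}
step 2: add edge 0-4 (w=3); MST = {0-4(w=3) 3-4(w=1)}
step 3: add edge 0-2 (w=3); MST = {0-2(w=3) 0-4(w=3) 3-4(w=1)}
step 4: add edge 1-2 (w=7); MST = {0-2(w=3) 0-4(w=3) 1-2(w=7) 3-4(w=1)}
step 5: add edge 2-5 (w=10); MST = {0-2(w=3) 0-4(w=3) 1-2(w=7) 2-5(w=10) 3-4(w=1)}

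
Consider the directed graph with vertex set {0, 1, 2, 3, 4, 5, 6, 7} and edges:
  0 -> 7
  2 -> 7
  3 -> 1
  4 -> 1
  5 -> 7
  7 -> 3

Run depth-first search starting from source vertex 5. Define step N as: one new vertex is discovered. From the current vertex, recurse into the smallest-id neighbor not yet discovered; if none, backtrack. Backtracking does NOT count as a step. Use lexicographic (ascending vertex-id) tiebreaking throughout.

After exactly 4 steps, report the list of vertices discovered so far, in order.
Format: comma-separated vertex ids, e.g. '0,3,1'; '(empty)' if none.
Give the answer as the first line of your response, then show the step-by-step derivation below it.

5,7,3,1

step 1: discover 5; path=5; order=5
step 2: discover 7; path=5>7; order=5,7
step 3: discover 3; path=5>7>3; order=5,7,3
step 4: discover 1; path=5>7>3>1; order=5,7,3,1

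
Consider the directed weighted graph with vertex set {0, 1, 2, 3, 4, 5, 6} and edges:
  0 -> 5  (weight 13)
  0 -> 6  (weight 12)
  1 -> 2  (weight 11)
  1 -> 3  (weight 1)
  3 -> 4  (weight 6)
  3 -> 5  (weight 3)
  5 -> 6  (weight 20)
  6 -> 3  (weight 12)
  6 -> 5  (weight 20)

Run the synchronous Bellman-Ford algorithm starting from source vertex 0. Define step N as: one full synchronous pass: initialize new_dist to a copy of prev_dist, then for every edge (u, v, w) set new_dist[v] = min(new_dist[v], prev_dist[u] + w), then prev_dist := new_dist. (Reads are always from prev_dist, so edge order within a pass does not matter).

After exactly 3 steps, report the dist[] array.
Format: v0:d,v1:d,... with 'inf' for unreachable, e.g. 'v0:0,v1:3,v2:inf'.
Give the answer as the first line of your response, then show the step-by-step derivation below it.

v0:0,v1:inf,v2:inf,v3:24,v4:30,v5:13,v6:12

step 1: dist = v0:0,v1:inf,v2:inf,v3:inf,v4:inf,v5:13,v6:12
step 2: dist = v0:0,v1:inf,v2:inf,v3:24,v4:inf,v5:13,v6:12
step 3: dist = v0:0,v1:inf,v2:inf,v3:24,v4:30,v5:13,v6:12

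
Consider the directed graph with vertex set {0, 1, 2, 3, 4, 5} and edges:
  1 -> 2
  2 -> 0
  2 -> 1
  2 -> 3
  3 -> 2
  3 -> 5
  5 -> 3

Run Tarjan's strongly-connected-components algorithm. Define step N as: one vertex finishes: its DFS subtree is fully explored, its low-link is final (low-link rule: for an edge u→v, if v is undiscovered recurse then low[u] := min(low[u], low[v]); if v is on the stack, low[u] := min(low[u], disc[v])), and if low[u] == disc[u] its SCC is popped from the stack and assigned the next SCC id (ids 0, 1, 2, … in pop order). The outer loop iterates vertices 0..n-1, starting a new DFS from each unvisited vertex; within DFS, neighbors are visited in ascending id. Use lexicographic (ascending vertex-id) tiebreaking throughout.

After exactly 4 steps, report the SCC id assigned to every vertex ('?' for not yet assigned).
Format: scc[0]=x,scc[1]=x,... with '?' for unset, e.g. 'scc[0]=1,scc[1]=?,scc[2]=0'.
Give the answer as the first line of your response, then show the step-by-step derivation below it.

scc[0]=0,scc[1]=?,scc[2]=?,scc[3]=?,scc[4]=?,scc[5]=?

step 1: low=(low[0]=0,low[1]=?,low[2]=?,low[3]=?,low[4]=?,low[5]=?); scc=(scc[0]=0,scc[1]=?,scc[2]=?,scc[3]=?,scc[4]=?,scc[5]=?)
step 2: low=(low[0]=0,low[1]=1,low[2]=1,low[3]=2,low[4]=?,low[5]=3); scc=(scc[0]=0,scc[1]=?,scc[2]=?,scc[3]=?,scc[4]=?,scc[5]=?)
step 3: low=(low[0]=0,low[1]=1,low[2]=1,low[3]=2,low[4]=?,low[5]=3); scc=(scc[0]=0,scc[1]=?,scc[2]=?,scc[3]=?,scc[4]=?,scc[5]=?)
step 4: low=(low[0]=0,low[1]=1,low[2]=1,low[3]=2,low[4]=?,low[5]=3); scc=(scc[0]=0,scc[1]=?,scc[2]=?,scc[3]=?,scc[4]=?,scc[5]=?)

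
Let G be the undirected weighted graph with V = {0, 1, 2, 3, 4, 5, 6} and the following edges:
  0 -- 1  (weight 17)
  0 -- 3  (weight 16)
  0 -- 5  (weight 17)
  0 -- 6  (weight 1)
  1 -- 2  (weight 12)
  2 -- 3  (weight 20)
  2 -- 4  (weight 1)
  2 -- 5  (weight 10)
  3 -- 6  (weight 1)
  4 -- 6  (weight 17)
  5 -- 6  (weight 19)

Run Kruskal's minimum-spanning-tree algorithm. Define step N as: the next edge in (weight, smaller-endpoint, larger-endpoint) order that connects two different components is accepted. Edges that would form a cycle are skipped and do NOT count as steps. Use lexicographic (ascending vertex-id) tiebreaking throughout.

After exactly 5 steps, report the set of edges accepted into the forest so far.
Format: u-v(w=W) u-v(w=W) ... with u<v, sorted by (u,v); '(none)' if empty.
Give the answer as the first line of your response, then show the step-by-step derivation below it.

0-6(w=1) 1-2(w=12) 2-4(w=1) 2-5(w=10) 3-6(w=1)

step 1: add edge 0-6 (w=1); MST = {0-6(w=1)}
step 2: add edge 2-4 (w=1); MST = {0-6(w=1) 2-4(w=1)}
step 3: add edge 3-6 (w=1); MST = {0-6(w=1) 2-4(w=1) 3-6(w=1)}
step 4: add edge 2-5 (w=10); MST = {0-6(w=1) 2-4(w=1) 2-5(w=10) 3-6(w=1)}
step 5: add edge 1-2 (w=12); MST = {0-6(w=1) 1-2(w=12) 2-4(w=1) 2-5(w=10) 3-6(w=1)}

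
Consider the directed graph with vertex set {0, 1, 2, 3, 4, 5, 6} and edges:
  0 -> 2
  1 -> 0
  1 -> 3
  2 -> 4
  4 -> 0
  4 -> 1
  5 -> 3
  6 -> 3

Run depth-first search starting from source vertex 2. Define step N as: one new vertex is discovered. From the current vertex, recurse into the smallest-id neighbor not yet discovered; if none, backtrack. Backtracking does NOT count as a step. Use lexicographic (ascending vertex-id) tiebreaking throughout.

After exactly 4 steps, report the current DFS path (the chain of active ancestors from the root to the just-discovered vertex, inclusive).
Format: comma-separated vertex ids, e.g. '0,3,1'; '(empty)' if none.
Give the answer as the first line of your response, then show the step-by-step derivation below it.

2,4,1

step 1: discover 2; path=2; order=2
step 2: discover 4; path=2>4; order=2,4
step 3: discover 0; path=2>4>0; order=2,4,0
step 4: discover 1; path=2>4>1; order=2,4,0,1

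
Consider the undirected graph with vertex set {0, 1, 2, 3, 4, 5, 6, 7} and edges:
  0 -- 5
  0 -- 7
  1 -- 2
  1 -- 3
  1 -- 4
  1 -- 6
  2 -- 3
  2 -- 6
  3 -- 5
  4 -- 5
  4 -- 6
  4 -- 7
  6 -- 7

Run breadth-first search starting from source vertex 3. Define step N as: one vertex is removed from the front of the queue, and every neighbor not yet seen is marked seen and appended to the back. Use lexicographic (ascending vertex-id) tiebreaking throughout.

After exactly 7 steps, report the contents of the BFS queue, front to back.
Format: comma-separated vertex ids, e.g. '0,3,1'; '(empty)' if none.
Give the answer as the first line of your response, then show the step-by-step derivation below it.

7

step 1: dequeue 3; queue=[1,2,5]; order=3
step 2: dequeue 1; queue=[2,5,4,6]; order=3,1
step 3: dequeue 2; queue=[5,4,6]; order=3,1,2
step 4: dequeue 5; queue=[4,6,0]; order=3,1,2,5
step 5: dequeue 4; queue=[6,0,7]; order=3,1,2,5,4
step 6: dequeue 6; queue=[0,7]; order=3,1,2,5,4,6
step 7: dequeue 0; queue=[7]; order=3,1,2,5,4,6,0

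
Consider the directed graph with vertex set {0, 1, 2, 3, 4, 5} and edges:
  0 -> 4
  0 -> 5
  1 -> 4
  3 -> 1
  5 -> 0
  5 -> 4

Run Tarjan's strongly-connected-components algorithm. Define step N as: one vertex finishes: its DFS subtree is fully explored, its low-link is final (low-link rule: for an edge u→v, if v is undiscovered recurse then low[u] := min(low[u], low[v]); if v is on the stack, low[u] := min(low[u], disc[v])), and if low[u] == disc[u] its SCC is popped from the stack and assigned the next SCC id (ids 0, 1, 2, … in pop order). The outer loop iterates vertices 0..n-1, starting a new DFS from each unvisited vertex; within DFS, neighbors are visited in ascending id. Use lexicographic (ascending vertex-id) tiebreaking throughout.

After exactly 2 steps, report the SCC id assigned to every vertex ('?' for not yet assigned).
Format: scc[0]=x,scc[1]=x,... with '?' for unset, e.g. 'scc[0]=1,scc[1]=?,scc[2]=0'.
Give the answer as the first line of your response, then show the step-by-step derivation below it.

scc[0]=?,scc[1]=?,scc[2]=?,scc[3]=?,scc[4]=0,scc[5]=?

step 1: low=(low[0]=0,low[1]=?,low[2]=?,low[3]=?,low[4]=1,low[5]=?); scc=(scc[0]=?,scc[1]=?,scc[2]=?,scc[3]=?,scc[4]=0,scc[5]=?)
step 2: low=(low[0]=0,low[1]=?,low[2]=?,low[3]=?,low[4]=1,low[5]=0); scc=(scc[0]=?,scc[1]=?,scc[2]=?,scc[3]=?,scc[4]=0,scc[5]=?)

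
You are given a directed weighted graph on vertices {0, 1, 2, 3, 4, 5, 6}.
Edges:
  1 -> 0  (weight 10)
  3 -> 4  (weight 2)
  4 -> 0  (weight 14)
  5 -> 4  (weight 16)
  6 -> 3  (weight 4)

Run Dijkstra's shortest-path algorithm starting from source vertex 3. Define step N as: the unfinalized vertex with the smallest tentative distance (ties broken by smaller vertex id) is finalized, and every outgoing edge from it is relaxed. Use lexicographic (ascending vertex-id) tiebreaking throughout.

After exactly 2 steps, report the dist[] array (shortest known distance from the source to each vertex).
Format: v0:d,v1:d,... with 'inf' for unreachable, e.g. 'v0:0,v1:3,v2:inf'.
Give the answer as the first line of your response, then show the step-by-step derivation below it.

v0:16,v1:inf,v2:inf,v3:0,v4:2,v5:inf,v6:inf

step 1: dist = v0:inf,v1:inf,v2:inf,v3:0,v4:2,v5:inf,v6:inf
step 2: dist = v0:16,v1:inf,v2:inf,v3:0,v4:2,v5:inf,v6:inf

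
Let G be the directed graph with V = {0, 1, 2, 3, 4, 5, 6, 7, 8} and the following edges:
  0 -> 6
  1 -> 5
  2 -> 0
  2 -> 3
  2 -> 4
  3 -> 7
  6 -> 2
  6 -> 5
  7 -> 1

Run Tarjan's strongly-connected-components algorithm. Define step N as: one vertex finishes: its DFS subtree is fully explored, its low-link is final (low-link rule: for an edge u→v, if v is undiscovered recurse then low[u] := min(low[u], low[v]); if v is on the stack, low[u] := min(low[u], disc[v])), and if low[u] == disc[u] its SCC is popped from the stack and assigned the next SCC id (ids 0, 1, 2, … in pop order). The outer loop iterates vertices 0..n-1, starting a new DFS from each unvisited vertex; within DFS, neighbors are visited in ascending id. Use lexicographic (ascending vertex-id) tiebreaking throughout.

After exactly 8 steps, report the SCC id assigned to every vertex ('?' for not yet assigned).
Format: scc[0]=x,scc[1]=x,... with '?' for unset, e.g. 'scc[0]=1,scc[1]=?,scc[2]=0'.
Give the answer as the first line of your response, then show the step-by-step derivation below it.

scc[0]=5,scc[1]=1,scc[2]=5,scc[3]=3,scc[4]=4,scc[5]=0,scc[6]=5,scc[7]=2,scc[8]=?

step 1: low=(low[0]=0,low[1]=5,low[2]=0,low[3]=3,low[4]=?,low[5]=6,low[6]=1,low[7]=4,low[8]=?); scc=(scc[0]=?,scc[1]=?,scc[2]=?,scc[3]=?,scc[4]=?,scc[5]=0,scc[6]=?,scc[7]=?,scc[8]=?)
step 2: low=(low[0]=0,low[1]=5,low[2]=0,low[3]=3,low[4]=?,low[5]=6,low[6]=1,low[7]=4,low[8]=?); scc=(scc[0]=?,scc[1]=1,scc[2]=?,scc[3]=?,scc[4]=?,scc[5]=0,scc[6]=?,scc[7]=?,scc[8]=?)
step 3: low=(low[0]=0,low[1]=5,low[2]=0,low[3]=3,low[4]=?,low[5]=6,low[6]=1,low[7]=4,low[8]=?); scc=(scc[0]=?,scc[1]=1,scc[2]=?,scc[3]=?,scc[4]=?,scc[5]=0,scc[6]=?,scc[7]=2,scc[8]=?)
step 4: low=(low[0]=0,low[1]=5,low[2]=0,low[3]=3,low[4]=?,low[5]=6,low[6]=1,low[7]=4,low[8]=?); scc=(scc[0]=?,scc[1]=1,scc[2]=?,scc[3]=3,scc[4]=?,scc[5]=0,scc[6]=?,scc[7]=2,scc[8]=?)
step 5: low=(low[0]=0,low[1]=5,low[2]=0,low[3]=3,low[4]=7,low[5]=6,low[6]=1,low[7]=4,low[8]=?); scc=(scc[0]=?,scc[1]=1,scc[2]=?,scc[3]=3,scc[4]=4,scc[5]=0,scc[6]=?,scc[7]=2,scc[8]=?)
step 6: low=(low[0]=0,low[1]=5,low[2]=0,low[3]=3,low[4]=7,low[5]=6,low[6]=1,low[7]=4,low[8]=?); scc=(scc[0]=?,scc[1]=1,scc[2]=?,scc[3]=3,scc[4]=4,scc[5]=0,scc[6]=?,scc[7]=2,scc[8]=?)
step 7: low=(low[0]=0,low[1]=5,low[2]=0,low[3]=3,low[4]=7,low[5]=6,low[6]=0,low[7]=4,low[8]=?); scc=(scc[0]=?,scc[1]=1,scc[2]=?,scc[3]=3,scc[4]=4,scc[5]=0,scc[6]=?,scc[7]=2,scc[8]=?)
step 8: low=(low[0]=0,low[1]=5,low[2]=0,low[3]=3,low[4]=7,low[5]=6,low[6]=0,low[7]=4,low[8]=?); scc=(scc[0]=5,scc[1]=1,scc[2]=5,scc[3]=3,scc[4]=4,scc[5]=0,scc[6]=5,scc[7]=2,scc[8]=?)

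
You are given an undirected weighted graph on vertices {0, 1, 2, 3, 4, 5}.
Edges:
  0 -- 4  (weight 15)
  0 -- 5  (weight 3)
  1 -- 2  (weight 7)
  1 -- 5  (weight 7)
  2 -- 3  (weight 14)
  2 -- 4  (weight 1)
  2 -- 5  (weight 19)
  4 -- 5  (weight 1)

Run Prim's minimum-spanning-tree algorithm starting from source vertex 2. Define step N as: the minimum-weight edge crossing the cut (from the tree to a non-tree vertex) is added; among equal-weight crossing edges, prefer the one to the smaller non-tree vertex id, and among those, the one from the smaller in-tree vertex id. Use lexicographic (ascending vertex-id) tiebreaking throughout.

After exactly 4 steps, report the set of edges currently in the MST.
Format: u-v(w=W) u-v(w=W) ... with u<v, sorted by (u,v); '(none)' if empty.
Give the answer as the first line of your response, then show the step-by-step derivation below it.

0-5(w=3) 1-2(w=7) 2-4(w=1) 4-5(w=1)

step 1: add edge 2-4 (w=1); MST = {2-4(w=1)}
step 2: add edge 4-5 (w=1); MST = {2-4(w=1) 4-5(w=1)}
step 3: add edge 0-5 (w=3); MST = {0-5(w=3) 2-4(w=1) 4-5(w=1)}
step 4: add edge 1-2 (w=7); MST = {0-5(w=3) 1-2(w=7) 2-4(w=1) 4-5(w=1)}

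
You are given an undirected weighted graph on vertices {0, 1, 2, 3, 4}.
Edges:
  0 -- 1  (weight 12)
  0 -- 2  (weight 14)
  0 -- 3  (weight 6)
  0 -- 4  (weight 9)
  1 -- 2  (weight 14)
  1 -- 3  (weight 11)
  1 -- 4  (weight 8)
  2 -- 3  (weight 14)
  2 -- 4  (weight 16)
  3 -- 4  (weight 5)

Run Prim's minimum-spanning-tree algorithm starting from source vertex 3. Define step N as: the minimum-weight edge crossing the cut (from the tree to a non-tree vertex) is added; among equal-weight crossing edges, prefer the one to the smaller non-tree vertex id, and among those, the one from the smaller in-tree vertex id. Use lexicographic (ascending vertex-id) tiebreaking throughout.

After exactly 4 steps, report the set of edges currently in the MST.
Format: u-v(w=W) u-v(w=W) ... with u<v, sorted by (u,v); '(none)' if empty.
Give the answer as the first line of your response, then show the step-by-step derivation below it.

0-2(w=14) 0-3(w=6) 1-4(w=8) 3-4(w=5)

step 1: add edge 3-4 (w=5); MST = {3-4(w=5)}
step 2: add edge 0-3 (w=6); MST = {0-3(w=6) 3-4(w=5)}
step 3: add edge 1-4 (w=8); MST = {0-3(w=6) 1-4(w=8) 3-4(w=5)}
step 4: add edge 0-2 (w=14); MST = {0-2(w=14) 0-3(w=6) 1-4(w=8) 3-4(w=5)}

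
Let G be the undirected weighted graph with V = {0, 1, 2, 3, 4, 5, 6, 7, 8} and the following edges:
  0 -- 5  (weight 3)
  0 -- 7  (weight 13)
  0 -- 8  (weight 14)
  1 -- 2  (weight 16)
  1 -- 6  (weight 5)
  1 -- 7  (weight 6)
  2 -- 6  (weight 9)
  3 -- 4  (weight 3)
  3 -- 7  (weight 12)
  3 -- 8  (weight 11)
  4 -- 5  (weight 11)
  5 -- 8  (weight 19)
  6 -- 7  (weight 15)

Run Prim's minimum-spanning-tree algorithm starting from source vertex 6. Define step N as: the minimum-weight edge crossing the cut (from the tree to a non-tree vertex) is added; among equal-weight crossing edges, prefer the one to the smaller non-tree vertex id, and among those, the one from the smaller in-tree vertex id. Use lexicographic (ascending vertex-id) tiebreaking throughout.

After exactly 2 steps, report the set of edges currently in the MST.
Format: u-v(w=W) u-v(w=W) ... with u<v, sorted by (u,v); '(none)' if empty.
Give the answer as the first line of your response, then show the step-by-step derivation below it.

1-6(w=5) 1-7(w=6)

step 1: add edge 1-6 (w=5); MST = {1-6(w=5)}
step 2: add edge 1-7 (w=6); MST = {1-6(w=5) 1-7(w=6)}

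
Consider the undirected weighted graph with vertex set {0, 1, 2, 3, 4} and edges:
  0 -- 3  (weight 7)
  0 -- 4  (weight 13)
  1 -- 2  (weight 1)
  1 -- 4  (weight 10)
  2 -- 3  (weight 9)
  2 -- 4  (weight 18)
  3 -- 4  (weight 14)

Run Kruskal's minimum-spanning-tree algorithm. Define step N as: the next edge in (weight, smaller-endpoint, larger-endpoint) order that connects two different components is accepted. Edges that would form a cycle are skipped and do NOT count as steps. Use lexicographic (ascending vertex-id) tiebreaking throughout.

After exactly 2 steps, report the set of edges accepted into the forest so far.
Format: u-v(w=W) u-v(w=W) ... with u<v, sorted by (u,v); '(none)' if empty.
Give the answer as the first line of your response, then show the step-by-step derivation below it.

0-3(w=7) 1-2(w=1)

step 1: add edge 1-2 (w=1); MST = {1-2(w=1)}
step 2: add edge 0-3 (w=7); MST = {0-3(w=7) 1-2(w=1)}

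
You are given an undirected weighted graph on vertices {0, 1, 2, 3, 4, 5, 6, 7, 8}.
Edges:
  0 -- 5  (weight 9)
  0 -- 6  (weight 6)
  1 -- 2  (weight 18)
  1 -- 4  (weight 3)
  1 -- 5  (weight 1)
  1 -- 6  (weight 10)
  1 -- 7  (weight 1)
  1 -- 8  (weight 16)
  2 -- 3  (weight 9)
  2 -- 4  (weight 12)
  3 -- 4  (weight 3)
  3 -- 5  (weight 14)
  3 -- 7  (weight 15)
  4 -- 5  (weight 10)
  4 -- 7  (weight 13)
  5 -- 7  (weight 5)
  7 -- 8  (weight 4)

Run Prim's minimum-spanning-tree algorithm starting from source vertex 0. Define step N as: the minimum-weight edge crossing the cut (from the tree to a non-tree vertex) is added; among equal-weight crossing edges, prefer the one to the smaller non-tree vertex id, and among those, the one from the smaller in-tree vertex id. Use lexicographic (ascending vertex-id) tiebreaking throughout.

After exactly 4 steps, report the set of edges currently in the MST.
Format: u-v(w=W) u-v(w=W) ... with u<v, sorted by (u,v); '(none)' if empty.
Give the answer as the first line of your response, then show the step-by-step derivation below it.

0-5(w=9) 0-6(w=6) 1-5(w=1) 1-7(w=1)

step 1: add edge 0-6 (w=6); MST = {0-6(w=6)}
step 2: add edge 0-5 (w=9); MST = {0-5(w=9) 0-6(w=6)}
step 3: add edge 1-5 (w=1); MST = {0-5(w=9) 0-6(w=6) 1-5(w=1)}
step 4: add edge 1-7 (w=1); MST = {0-5(w=9) 0-6(w=6) 1-5(w=1) 1-7(w=1)}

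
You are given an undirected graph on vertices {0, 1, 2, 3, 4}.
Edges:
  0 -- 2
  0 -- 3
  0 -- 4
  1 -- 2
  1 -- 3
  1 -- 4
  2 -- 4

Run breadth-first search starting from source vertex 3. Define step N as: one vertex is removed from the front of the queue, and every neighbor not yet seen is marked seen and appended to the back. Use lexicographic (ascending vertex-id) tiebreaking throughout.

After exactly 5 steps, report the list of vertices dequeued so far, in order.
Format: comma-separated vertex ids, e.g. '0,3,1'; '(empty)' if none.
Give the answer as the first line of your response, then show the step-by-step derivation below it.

3,0,1,2,4

step 1: dequeue 3; queue=[0,1]; order=3
step 2: dequeue 0; queue=[1,2,4]; order=3,0
step 3: dequeue 1; queue=[2,4]; order=3,0,1
step 4: dequeue 2; queue=[4]; order=3,0,1,2
step 5: dequeue 4; queue=[(empty)]; order=3,0,1,2,4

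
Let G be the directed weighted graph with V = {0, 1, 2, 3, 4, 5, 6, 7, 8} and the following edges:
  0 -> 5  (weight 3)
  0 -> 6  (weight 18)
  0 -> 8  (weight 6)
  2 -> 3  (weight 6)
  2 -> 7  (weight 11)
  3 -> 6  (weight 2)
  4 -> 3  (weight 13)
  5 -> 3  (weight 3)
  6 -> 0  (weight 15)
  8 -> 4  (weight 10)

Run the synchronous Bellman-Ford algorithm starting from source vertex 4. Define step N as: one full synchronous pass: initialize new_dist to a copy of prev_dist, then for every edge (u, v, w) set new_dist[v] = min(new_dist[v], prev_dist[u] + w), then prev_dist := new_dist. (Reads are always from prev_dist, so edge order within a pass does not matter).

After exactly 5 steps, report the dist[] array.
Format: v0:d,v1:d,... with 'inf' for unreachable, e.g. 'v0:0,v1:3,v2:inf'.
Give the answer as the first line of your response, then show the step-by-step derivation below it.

v0:30,v1:inf,v2:inf,v3:13,v4:0,v5:33,v6:15,v7:inf,v8:36

step 1: dist = v0:inf,v1:inf,v2:inf,v3:13,v4:0,v5:inf,v6:inf,v7:inf,v8:inf
step 2: dist = v0:inf,v1:inf,v2:inf,v3:13,v4:0,v5:inf,v6:15,v7:inf,v8:inf
step 3: dist = v0:30,v1:inf,v2:inf,v3:13,v4:0,v5:inf,v6:15,v7:inf,v8:inf
step 4: dist = v0:30,v1:inf,v2:inf,v3:13,v4:0,v5:33,v6:15,v7:inf,v8:36
step 5: dist = v0:30,v1:inf,v2:inf,v3:13,v4:0,v5:33,v6:15,v7:inf,v8:36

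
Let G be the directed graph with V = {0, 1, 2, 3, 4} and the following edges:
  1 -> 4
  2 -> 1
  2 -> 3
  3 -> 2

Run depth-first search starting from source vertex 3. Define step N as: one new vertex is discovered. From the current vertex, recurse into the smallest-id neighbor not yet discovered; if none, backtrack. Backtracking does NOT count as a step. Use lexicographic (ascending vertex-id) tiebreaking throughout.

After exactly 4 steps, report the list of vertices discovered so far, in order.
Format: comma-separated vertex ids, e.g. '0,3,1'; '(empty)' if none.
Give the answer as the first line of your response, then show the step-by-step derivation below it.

3,2,1,4

step 1: discover 3; path=3; order=3
step 2: discover 2; path=3>2; order=3,2
step 3: discover 1; path=3>2>1; order=3,2,1
step 4: discover 4; path=3>2>1>4; order=3,2,1,4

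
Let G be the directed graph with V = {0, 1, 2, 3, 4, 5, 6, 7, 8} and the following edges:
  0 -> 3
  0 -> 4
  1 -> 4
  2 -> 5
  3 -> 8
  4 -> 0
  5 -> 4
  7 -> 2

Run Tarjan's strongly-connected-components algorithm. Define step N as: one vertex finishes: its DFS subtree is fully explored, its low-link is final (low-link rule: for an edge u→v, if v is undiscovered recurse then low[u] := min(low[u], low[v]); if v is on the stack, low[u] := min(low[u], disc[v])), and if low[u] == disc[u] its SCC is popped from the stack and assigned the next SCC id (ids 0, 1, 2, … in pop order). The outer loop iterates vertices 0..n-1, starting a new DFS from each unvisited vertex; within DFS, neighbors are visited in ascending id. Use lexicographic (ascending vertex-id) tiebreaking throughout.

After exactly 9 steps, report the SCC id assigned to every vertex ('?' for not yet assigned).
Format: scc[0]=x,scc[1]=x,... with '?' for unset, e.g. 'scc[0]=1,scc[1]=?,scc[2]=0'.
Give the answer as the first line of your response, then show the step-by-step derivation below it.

scc[0]=2,scc[1]=3,scc[2]=5,scc[3]=1,scc[4]=2,scc[5]=4,scc[6]=6,scc[7]=7,scc[8]=0

step 1: low=(low[0]=0,low[1]=?,low[2]=?,low[3]=1,low[4]=?,low[5]=?,low[6]=?,low[7]=?,low[8]=2); scc=(scc[0]=?,scc[1]=?,scc[2]=?,scc[3]=?,scc[4]=?,scc[5]=?,scc[6]=?,scc[7]=?,scc[8]=0)
step 2: low=(low[0]=0,low[1]=?,low[2]=?,low[3]=1,low[4]=?,low[5]=?,low[6]=?,low[7]=?,low[8]=2); scc=(scc[0]=?,scc[1]=?,scc[2]=?,scc[3]=1,scc[4]=?,scc[5]=?,scc[6]=?,scc[7]=?,scc[8]=0)
step 3: low=(low[0]=0,low[1]=?,low[2]=?,low[3]=1,low[4]=0,low[5]=?,low[6]=?,low[7]=?,low[8]=2); scc=(scc[0]=?,scc[1]=?,scc[2]=?,scc[3]=1,scc[4]=?,scc[5]=?,scc[6]=?,scc[7]=?,scc[8]=0)
step 4: low=(low[0]=0,low[1]=?,low[2]=?,low[3]=1,low[4]=0,low[5]=?,low[6]=?,low[7]=?,low[8]=2); scc=(scc[0]=2,scc[1]=?,scc[2]=?,scc[3]=1,scc[4]=2,scc[5]=?,scc[6]=?,scc[7]=?,scc[8]=0)
step 5: low=(low[0]=0,low[1]=4,low[2]=?,low[3]=1,low[4]=0,low[5]=?,low[6]=?,low[7]=?,low[8]=2); scc=(scc[0]=2,scc[1]=3,scc[2]=?,scc[3]=1,scc[4]=2,scc[5]=?,scc[6]=?,scc[7]=?,scc[8]=0)
step 6: low=(low[0]=0,low[1]=4,low[2]=5,low[3]=1,low[4]=0,low[5]=6,low[6]=?,low[7]=?,low[8]=2); scc=(scc[0]=2,scc[1]=3,scc[2]=?,scc[3]=1,scc[4]=2,scc[5]=4,scc[6]=?,scc[7]=?,scc[8]=0)
step 7: low=(low[0]=0,low[1]=4,low[2]=5,low[3]=1,low[4]=0,low[5]=6,low[6]=?,low[7]=?,low[8]=2); scc=(scc[0]=2,scc[1]=3,scc[2]=5,scc[3]=1,scc[4]=2,scc[5]=4,scc[6]=?,scc[7]=?,scc[8]=0)
step 8: low=(low[0]=0,low[1]=4,low[2]=5,low[3]=1,low[4]=0,low[5]=6,low[6]=7,low[7]=?,low[8]=2); scc=(scc[0]=2,scc[1]=3,scc[2]=5,scc[3]=1,scc[4]=2,scc[5]=4,scc[6]=6,scc[7]=?,scc[8]=0)
step 9: low=(low[0]=0,low[1]=4,low[2]=5,low[3]=1,low[4]=0,low[5]=6,low[6]=7,low[7]=8,low[8]=2); scc=(scc[0]=2,scc[1]=3,scc[2]=5,scc[3]=1,scc[4]=2,scc[5]=4,scc[6]=6,scc[7]=7,scc[8]=0)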